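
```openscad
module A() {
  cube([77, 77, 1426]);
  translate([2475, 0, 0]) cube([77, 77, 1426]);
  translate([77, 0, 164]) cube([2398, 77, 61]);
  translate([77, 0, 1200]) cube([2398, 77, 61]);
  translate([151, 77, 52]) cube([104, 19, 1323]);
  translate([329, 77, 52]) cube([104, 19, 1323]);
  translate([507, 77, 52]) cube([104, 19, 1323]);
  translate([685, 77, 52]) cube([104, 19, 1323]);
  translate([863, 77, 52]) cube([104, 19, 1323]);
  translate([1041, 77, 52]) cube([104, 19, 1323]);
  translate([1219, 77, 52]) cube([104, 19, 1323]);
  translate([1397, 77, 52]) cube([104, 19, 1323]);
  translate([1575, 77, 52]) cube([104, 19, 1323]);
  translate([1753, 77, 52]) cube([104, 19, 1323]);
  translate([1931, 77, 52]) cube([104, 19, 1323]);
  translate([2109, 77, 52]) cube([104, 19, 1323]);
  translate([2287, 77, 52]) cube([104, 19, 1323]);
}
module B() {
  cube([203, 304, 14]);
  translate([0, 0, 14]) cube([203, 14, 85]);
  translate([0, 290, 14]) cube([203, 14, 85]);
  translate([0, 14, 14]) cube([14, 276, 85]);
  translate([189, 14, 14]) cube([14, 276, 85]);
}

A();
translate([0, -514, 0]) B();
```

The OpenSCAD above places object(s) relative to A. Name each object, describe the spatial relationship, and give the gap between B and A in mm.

The open box's nearest face is 210 mm from the fence section's −y face.

A is a fence section. B is an open box. The open box is on the floor beside the fence section on its −y side. The gap between the open box and the fence section is 210 mm.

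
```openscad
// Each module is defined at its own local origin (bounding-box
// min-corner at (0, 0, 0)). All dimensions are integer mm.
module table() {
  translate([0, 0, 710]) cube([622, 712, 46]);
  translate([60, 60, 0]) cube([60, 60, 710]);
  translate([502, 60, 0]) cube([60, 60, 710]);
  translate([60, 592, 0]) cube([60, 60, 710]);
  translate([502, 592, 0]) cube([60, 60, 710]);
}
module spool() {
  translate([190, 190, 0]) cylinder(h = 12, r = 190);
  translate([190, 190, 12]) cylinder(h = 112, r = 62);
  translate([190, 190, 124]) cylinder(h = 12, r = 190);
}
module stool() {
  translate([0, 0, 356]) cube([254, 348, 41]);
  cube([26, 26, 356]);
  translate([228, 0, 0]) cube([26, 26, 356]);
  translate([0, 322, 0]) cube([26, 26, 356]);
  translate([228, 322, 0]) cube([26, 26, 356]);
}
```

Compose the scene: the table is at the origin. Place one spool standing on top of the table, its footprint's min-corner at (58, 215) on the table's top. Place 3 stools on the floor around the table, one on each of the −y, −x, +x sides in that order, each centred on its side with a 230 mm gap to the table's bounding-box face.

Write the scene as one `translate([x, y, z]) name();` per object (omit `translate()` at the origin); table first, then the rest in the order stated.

table();
translate([58, 215, 756]) spool();
translate([184, -578, 0]) stool();
translate([-484, 182, 0]) stool();
translate([852, 182, 0]) stool();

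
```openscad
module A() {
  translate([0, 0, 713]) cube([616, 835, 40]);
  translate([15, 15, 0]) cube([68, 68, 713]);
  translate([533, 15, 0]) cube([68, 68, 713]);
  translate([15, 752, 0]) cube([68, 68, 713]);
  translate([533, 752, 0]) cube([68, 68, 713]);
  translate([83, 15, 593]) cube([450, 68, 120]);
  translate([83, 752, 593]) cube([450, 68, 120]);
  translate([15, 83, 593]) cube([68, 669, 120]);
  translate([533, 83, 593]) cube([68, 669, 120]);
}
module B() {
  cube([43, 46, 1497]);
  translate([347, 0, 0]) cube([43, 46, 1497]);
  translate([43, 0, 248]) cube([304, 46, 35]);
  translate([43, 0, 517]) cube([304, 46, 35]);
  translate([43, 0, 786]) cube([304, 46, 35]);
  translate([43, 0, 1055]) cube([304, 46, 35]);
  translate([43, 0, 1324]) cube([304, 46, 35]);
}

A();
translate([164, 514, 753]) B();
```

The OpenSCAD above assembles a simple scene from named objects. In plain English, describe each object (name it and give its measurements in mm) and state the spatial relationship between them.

A is a table with a 616×835 mm rectangular top, 40 mm thick, top surface at z = 753 mm, supported by four 68×68 mm square legs, each inset 15 mm from the nearest pair of top edges, running from the floor. Four apron rails, 68 mm thick and 120 mm tall, run between adjacent legs with their top edges flush with the underside of the top and their outer faces flush with the legs' outer faces.

B is a straight ladder. Two 43×46 mm vertical rails, 1497 mm tall, stand 390 mm apart (outside-to-outside) with their front faces coplanar on the −y side. 5 rungs, each 46 mm deep and 35 mm tall, span between the inner faces of the rails, front faces flush with the rails. The lowest rung's underside is at z = 248 mm and rungs are spaced 269 mm apart (underside to underside).

The ladder is on top of the table.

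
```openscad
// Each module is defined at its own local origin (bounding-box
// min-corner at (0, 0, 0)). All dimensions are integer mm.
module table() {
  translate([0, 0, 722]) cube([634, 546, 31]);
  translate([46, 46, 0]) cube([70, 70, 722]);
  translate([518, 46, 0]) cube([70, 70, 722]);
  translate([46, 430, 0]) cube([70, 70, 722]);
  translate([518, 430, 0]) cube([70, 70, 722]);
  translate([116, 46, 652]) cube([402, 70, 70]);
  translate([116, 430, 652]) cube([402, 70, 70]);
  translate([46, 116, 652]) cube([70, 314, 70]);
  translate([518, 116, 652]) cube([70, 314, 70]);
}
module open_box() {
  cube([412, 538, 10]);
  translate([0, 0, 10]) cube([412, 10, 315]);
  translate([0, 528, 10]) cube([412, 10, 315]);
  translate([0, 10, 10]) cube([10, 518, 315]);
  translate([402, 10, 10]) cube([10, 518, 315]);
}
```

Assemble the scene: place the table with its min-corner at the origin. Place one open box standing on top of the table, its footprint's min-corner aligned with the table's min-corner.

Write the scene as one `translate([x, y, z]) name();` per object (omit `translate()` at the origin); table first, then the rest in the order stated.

table();
translate([0, 0, 753]) open_box();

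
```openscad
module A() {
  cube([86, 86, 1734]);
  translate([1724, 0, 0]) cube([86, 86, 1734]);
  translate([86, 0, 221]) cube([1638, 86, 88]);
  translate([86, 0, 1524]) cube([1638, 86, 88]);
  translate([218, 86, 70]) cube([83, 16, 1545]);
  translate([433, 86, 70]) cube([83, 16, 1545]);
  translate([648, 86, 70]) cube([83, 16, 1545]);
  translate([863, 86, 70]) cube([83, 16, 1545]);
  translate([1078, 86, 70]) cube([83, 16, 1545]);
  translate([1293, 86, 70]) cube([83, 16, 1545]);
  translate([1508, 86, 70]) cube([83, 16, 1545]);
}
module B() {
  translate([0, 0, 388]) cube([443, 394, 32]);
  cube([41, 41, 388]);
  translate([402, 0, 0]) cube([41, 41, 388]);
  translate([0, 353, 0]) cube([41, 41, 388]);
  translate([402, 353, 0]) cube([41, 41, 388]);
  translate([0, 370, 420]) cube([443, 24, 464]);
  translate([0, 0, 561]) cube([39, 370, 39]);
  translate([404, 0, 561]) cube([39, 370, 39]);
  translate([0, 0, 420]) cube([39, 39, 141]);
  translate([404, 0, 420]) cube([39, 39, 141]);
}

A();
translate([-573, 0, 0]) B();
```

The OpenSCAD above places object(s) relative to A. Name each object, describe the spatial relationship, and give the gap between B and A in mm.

A is a fence section. B is a chair. The chair is on the floor beside the fence section on its −x side. The gap between the chair and the fence section is 130 mm.

The chair's nearest face is 130 mm from the fence section's −x face.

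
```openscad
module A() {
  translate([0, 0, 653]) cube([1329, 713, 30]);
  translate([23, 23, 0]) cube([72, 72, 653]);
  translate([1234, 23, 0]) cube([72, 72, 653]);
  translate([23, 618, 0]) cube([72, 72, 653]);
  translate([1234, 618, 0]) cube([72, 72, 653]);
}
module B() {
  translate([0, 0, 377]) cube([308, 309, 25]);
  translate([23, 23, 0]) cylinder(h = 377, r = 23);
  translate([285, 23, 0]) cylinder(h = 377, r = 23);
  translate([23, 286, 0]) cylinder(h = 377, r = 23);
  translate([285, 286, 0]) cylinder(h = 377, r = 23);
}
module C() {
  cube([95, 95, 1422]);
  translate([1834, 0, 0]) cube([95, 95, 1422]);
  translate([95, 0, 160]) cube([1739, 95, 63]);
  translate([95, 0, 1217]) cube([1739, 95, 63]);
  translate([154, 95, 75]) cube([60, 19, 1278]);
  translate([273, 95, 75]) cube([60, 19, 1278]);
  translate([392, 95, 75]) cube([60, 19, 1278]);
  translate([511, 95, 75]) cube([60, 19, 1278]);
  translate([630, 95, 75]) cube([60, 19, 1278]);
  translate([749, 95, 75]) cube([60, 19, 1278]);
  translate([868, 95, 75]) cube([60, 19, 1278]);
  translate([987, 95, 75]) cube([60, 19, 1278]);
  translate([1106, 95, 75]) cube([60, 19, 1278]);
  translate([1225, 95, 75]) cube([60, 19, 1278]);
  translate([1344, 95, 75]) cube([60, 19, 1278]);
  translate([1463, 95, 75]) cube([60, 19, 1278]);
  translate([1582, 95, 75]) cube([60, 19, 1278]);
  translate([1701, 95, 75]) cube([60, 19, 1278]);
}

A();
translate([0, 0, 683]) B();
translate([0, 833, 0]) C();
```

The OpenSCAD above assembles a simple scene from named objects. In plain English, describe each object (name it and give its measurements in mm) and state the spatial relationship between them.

A is a table with a 1329×713 mm rectangular top, 30 mm thick, top surface at z = 683 mm, supported by four 72×72 mm square legs, each inset 23 mm from the nearest pair of top edges, running from the floor.

B is a four-legged stool. The seat is 308×309 mm, 25 mm thick, top at z = 402 mm. It stands on four round legs, each 46 mm in diameter, from z = 0 to the seat underside, each leg's axis is inset half a diameter from the nearest pair of seat edges (so the leg's bounding box is flush with the corner).

C is a fence section. Two 95×95 mm posts, 1422 mm tall, stand on the floor with a clear span of 1739 mm between their inner faces. Two horizontal rails of 95×63 mm section span the gap between the posts with their undersides at z = 160 mm and z = 1217 mm, flush with the posts' −y face. 14 pickets, each 60 mm wide, 19 mm thick and 1278 mm tall, are fixed to the +y face of the rails with their bottoms at z = 75 mm, evenly spaced across the span with equal gaps (rounded down to the nearest mm) at the −x end and between each pair — any rounding remainder accumulates at the +x end.

The stool is on top of the table. The fence section is on the floor beside the table on its +y side.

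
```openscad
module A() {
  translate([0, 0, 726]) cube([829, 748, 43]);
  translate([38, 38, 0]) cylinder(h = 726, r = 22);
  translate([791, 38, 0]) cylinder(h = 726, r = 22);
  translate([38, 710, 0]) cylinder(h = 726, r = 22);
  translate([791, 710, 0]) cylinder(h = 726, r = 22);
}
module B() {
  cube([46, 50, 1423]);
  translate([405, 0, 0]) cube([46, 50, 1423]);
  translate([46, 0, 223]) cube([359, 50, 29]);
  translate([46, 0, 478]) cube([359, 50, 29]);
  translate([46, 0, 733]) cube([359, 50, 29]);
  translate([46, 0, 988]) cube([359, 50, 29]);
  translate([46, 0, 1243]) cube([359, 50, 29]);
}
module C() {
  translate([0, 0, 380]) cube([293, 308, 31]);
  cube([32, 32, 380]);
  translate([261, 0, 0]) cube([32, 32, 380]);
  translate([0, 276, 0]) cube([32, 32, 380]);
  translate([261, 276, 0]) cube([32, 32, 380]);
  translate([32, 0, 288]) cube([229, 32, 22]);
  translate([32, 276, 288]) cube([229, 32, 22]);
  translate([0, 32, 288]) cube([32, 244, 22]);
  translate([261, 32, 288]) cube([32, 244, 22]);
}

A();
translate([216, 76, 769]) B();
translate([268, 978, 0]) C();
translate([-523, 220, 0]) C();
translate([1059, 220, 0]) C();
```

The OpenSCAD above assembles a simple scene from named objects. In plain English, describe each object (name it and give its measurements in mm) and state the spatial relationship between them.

A is a table with a 829×748 mm rectangular top, 43 mm thick, top surface at z = 769 mm, supported by four round legs of 44 mm diameter, each leg's bounding box inset 16 mm from the nearest pair of top edges, running from the floor.

B is a straight ladder. Two 46×50 mm vertical rails, 1423 mm tall, stand 451 mm apart (outside-to-outside) with their front faces coplanar on the −y side. 5 rungs, each 50 mm deep and 29 mm tall, span between the inner faces of the rails, front faces flush with the rails. The lowest rung's underside is at z = 223 mm and rungs are spaced 255 mm apart (underside to underside).

C is a four-legged stool. The seat is a 293×308×31 mm slab whose top surface is at z = 411 mm; four square legs, each 32×32 mm in cross-section, run from the floor (z = 0) to the underside of the seat, each flush with a corner of the seat. Four stretchers, 32 mm wide and 22 mm tall, connect adjacent legs with their undersides at z = 288 mm, each running between the inner faces of the legs it joins and aligned with the legs' outer faces on the other axis.

The ladder is on top of the table. Three stools sit around the table at the +y, −x, +x sides.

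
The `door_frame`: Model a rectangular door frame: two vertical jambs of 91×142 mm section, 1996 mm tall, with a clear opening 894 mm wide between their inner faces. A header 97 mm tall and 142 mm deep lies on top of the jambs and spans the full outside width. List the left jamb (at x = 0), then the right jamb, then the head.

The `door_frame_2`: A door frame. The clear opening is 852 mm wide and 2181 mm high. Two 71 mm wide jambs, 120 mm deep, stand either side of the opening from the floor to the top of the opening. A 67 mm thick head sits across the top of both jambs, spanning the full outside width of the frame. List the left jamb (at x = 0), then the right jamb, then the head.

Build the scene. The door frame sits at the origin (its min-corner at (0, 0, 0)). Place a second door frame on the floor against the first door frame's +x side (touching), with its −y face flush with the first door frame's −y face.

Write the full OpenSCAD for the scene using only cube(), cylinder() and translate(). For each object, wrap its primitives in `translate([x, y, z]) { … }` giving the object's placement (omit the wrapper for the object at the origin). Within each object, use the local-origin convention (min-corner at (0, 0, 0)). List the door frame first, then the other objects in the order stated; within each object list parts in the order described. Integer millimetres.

cube([91, 142, 1996]);
translate([985, 0, 0]) cube([91, 142, 1996]);
translate([0, 0, 1996]) cube([1076, 142, 97]);
translate([1076, 0, 0]) {
  cube([71, 120, 2181]);
  translate([923, 0, 0]) cube([71, 120, 2181]);
  translate([0, 0, 2181]) cube([994, 120, 67]);
}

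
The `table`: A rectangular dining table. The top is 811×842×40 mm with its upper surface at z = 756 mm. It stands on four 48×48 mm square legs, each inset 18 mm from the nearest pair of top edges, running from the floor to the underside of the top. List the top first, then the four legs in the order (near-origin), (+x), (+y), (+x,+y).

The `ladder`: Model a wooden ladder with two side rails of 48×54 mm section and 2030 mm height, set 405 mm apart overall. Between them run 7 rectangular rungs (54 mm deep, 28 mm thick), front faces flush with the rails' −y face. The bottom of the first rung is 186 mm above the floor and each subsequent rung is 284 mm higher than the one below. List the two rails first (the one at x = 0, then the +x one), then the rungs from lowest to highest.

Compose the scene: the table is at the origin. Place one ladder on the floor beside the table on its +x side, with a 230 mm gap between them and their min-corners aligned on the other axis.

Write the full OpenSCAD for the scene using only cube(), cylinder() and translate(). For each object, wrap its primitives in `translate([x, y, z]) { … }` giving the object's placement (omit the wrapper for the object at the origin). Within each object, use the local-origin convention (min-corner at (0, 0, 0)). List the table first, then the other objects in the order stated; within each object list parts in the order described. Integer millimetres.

translate([0, 0, 716]) cube([811, 842, 40]);
translate([18, 18, 0]) cube([48, 48, 716]);
translate([745, 18, 0]) cube([48, 48, 716]);
translate([18, 776, 0]) cube([48, 48, 716]);
translate([745, 776, 0]) cube([48, 48, 716]);
translate([1041, 0, 0]) {
  cube([48, 54, 2030]);
  translate([357, 0, 0]) cube([48, 54, 2030]);
  translate([48, 0, 186]) cube([309, 54, 28]);
  translate([48, 0, 470]) cube([309, 54, 28]);
  translate([48, 0, 754]) cube([309, 54, 28]);
  translate([48, 0, 1038]) cube([309, 54, 28]);
  translate([48, 0, 1322]) cube([309, 54, 28]);
  translate([48, 0, 1606]) cube([309, 54, 28]);
  translate([48, 0, 1890]) cube([309, 54, 28]);
}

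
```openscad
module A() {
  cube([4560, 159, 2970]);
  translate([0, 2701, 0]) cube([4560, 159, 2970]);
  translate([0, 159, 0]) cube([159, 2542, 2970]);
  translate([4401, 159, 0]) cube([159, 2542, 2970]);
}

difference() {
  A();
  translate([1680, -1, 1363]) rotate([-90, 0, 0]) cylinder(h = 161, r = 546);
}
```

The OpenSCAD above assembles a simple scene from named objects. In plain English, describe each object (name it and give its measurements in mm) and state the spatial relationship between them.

A is a box-shaped house frame (walls only): outside footprint 4560×2860 mm, wall height 2970 mm, wall thickness 159 mm. The two y-facing walls run the full x-width; the two x-facing walls fit between the inner faces of the y-facing walls.

The house frame has a circular hole of radius 546 mm through its front wall, centred at (x = 1680, z = 1363).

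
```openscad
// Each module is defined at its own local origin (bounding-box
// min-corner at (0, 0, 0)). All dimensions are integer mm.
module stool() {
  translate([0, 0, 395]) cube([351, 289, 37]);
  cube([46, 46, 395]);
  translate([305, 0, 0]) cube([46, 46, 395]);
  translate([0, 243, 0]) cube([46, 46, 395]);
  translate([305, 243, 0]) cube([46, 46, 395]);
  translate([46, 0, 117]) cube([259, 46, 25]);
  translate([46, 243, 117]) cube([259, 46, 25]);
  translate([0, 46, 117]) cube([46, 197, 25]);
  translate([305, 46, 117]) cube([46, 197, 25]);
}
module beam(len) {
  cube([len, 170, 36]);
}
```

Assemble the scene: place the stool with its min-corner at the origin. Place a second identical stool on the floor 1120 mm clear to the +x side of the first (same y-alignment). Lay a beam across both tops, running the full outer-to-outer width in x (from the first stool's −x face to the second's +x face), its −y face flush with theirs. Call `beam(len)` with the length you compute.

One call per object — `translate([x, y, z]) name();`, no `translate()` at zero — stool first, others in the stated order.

stool();
translate([1471, 0, 0]) stool();
translate([0, 0, 432]) beam(1822);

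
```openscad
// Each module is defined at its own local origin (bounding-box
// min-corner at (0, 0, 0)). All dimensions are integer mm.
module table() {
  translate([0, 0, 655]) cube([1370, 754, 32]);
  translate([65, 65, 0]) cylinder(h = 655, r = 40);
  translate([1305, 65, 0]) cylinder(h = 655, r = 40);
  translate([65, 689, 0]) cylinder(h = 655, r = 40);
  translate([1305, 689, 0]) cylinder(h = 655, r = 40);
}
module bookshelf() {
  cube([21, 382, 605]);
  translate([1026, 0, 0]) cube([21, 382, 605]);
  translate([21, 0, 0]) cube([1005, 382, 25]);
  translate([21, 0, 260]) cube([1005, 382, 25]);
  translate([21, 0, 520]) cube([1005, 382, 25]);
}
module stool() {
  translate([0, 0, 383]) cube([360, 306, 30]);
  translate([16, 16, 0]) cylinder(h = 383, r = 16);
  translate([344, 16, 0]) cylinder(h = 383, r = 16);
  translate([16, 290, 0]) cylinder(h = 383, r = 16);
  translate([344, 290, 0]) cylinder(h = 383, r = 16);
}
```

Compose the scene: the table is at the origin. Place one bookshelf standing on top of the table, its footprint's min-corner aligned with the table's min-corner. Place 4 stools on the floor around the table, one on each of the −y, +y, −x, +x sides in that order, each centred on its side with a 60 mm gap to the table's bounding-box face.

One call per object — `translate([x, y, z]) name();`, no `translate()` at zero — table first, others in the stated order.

table();
translate([0, 0, 687]) bookshelf();
translate([505, -366, 0]) stool();
translate([505, 814, 0]) stool();
translate([-420, 224, 0]) stool();
translate([1430, 224, 0]) stool();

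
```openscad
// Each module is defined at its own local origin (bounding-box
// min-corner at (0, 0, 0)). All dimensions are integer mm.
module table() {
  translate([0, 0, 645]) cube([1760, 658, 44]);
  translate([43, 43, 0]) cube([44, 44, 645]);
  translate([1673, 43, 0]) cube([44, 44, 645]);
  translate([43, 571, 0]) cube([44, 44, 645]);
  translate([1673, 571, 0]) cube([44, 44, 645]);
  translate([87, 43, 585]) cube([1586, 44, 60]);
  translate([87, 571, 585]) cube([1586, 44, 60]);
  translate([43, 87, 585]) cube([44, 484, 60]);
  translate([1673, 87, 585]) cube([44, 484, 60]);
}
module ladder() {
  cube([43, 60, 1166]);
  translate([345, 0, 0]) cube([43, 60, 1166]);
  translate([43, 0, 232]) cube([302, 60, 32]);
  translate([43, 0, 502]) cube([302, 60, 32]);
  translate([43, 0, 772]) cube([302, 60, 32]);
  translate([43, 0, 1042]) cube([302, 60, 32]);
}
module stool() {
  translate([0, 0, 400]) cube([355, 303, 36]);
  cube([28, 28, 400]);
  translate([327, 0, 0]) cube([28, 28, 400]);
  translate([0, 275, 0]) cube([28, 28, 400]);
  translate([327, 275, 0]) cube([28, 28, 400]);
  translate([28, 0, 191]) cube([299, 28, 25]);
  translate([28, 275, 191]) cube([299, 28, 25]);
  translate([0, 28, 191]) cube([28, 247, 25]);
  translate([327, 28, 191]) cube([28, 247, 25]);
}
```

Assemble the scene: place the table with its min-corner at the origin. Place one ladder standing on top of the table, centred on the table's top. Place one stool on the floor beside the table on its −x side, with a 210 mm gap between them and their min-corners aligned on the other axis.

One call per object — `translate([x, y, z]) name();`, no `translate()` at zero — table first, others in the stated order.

table();
translate([686, 299, 689]) ladder();
translate([-565, 0, 0]) stool();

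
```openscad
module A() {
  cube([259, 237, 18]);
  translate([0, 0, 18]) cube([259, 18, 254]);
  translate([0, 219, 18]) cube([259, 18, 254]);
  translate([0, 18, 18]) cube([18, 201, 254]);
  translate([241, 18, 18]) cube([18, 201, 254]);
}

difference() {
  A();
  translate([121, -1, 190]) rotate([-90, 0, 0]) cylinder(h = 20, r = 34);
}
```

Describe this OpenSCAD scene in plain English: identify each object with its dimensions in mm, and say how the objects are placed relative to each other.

A is an open storage box with external size 259×237×272 mm and wall thickness 18 mm (the base is also 18 mm thick). The base covers the whole footprint; the four walls stand on the base, with the y-facing walls full-width and the x-facing walls fitting between their inner faces.

The open box has a circular hole of radius 34 mm through its front wall, centred at (x = 121, z = 190).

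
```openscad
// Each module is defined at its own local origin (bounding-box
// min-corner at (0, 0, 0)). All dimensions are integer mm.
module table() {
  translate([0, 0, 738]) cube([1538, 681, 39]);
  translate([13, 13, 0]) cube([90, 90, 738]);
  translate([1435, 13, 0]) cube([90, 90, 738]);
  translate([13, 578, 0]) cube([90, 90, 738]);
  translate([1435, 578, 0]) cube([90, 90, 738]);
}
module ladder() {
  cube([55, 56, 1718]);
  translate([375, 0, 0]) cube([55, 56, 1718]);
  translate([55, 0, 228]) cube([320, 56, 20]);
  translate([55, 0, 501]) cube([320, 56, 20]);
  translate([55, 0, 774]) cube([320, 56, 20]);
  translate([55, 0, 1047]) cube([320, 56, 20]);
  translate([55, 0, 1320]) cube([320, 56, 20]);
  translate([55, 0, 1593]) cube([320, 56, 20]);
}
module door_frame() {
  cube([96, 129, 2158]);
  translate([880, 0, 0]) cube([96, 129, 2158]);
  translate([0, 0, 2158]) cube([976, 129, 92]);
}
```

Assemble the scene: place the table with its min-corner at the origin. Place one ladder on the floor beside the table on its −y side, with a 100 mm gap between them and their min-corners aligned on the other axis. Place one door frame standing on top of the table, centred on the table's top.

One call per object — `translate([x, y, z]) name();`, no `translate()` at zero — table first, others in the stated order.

table();
translate([0, -156, 0]) ladder();
translate([281, 276, 777]) door_frame();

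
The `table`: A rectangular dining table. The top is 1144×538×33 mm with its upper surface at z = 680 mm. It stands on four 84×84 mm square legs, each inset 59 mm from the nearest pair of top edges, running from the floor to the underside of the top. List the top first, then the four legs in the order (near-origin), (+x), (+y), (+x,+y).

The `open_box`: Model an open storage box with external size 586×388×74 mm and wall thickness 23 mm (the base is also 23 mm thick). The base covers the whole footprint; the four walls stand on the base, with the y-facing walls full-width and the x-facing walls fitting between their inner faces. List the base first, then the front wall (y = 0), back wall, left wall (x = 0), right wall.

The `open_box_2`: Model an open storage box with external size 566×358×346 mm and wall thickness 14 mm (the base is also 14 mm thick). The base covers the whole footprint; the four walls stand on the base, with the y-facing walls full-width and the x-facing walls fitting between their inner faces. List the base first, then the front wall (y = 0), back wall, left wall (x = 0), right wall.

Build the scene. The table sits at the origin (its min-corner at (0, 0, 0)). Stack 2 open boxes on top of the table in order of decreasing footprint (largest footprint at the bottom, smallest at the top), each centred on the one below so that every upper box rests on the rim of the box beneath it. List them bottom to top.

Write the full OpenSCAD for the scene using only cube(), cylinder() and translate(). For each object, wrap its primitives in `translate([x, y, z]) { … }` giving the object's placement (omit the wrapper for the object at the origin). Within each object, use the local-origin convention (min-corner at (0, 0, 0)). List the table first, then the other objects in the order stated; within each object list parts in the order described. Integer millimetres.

translate([0, 0, 647]) cube([1144, 538, 33]);
translate([59, 59, 0]) cube([84, 84, 647]);
translate([1001, 59, 0]) cube([84, 84, 647]);
translate([59, 395, 0]) cube([84, 84, 647]);
translate([1001, 395, 0]) cube([84, 84, 647]);
translate([279, 75, 680]) {
  cube([586, 388, 23]);
  translate([0, 0, 23]) cube([586, 23, 51]);
  translate([0, 365, 23]) cube([586, 23, 51]);
  translate([0, 23, 23]) cube([23, 342, 51]);
  translate([563, 23, 23]) cube([23, 342, 51]);
}
translate([289, 90, 754]) {
  cube([566, 358, 14]);
  translate([0, 0, 14]) cube([566, 14, 332]);
  translate([0, 344, 14]) cube([566, 14, 332]);
  translate([0, 14, 14]) cube([14, 330, 332]);
  translate([552, 14, 14]) cube([14, 330, 332]);
}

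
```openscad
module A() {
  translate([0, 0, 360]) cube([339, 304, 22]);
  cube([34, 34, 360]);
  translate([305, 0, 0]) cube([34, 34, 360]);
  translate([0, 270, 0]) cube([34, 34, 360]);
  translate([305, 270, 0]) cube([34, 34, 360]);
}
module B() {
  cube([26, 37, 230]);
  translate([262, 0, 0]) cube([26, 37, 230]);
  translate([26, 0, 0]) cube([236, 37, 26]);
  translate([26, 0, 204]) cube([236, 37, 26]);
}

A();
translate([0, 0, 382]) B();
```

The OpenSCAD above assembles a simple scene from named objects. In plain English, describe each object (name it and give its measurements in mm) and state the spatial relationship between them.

A is a four-legged stool. The seat is 339×304 mm, 22 mm thick, top at z = 382 mm. It stands on four square legs, each 34×34 mm in cross-section, from z = 0 to the seat underside, each flush with a corner of the seat.

B is a rectangular picture frame lying in the x–z plane (depth along y). The opening is 236 mm wide (x) by 178 mm tall (z), surrounded by a border 26 mm wide on all four sides. The frame is 37 mm deep and is made of two full-height vertical stiles with two horizontal rails fitted between them.

The picture frame is on top of the stool.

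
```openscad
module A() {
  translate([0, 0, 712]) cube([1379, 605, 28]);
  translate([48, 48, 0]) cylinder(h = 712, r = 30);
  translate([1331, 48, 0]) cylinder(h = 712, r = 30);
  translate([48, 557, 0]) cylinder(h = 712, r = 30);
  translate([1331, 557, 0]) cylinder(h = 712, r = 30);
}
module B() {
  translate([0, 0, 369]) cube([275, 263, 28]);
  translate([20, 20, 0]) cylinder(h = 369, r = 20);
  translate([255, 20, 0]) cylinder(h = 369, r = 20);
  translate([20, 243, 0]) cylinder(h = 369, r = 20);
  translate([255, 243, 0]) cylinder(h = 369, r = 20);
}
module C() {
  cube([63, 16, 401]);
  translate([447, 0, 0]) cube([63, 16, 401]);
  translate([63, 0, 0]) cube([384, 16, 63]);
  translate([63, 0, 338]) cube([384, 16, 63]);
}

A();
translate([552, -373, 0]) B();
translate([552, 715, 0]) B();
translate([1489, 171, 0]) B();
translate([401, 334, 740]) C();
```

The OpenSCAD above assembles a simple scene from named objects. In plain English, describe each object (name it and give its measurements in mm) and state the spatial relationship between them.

A is a rectangular dining table. The top is 1379×605×28 mm with its upper surface at z = 740 mm. It stands on four round legs of 60 mm diameter, each leg's bounding box inset 18 mm from the nearest pair of top edges, running from the floor to the underside of the top.

B is a four-legged stool. The seat is a 275×263×28 mm slab whose top surface is at z = 397 mm; four round legs, each 40 mm in diameter, run from the floor (z = 0) to the underside of the seat, each leg's axis is inset half a diameter from the nearest pair of seat edges (so the leg's bounding box is flush with the corner).

C is a rectangular picture frame lying in the x–z plane (depth along y). The opening is 384 mm wide (x) by 275 mm tall (z), surrounded by a border 63 mm wide on all four sides. The frame is 16 mm deep and is made of two full-height vertical stiles with two horizontal rails fitted between them.

Three stools sit around the table at the −y, +y, +x sides. The picture frame is on top of the table.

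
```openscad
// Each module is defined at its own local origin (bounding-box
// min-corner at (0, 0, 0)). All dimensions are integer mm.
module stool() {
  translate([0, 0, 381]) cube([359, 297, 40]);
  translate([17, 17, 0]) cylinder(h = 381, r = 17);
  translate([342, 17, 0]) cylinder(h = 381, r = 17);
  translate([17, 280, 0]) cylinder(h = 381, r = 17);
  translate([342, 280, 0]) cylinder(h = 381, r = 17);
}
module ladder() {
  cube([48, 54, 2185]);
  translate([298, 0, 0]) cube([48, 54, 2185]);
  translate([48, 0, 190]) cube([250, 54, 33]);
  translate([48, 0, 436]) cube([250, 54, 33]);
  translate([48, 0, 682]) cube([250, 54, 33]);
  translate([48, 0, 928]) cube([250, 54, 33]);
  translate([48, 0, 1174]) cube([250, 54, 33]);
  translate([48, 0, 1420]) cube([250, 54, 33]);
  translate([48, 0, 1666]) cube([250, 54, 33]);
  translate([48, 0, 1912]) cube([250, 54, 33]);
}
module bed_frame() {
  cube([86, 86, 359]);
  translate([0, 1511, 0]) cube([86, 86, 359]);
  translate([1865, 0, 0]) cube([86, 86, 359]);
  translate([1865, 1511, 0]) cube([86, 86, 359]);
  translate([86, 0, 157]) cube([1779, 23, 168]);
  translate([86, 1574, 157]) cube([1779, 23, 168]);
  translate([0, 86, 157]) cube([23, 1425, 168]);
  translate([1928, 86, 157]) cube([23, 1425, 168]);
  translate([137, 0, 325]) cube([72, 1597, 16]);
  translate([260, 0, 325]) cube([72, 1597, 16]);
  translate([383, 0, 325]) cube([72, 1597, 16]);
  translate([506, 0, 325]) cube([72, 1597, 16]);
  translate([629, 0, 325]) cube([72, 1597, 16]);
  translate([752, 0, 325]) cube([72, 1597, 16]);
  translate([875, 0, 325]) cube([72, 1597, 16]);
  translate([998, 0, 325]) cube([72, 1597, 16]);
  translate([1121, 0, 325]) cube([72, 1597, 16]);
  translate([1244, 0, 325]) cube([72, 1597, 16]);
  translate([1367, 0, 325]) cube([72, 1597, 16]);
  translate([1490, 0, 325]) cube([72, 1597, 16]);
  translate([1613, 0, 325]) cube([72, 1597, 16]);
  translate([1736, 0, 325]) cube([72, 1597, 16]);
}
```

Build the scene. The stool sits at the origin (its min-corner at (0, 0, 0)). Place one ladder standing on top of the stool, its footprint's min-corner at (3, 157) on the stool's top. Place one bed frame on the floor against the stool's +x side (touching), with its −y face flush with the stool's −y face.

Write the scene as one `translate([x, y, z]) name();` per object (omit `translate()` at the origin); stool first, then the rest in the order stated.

stool();
translate([3, 157, 421]) ladder();
translate([359, 0, 0]) bed_frame();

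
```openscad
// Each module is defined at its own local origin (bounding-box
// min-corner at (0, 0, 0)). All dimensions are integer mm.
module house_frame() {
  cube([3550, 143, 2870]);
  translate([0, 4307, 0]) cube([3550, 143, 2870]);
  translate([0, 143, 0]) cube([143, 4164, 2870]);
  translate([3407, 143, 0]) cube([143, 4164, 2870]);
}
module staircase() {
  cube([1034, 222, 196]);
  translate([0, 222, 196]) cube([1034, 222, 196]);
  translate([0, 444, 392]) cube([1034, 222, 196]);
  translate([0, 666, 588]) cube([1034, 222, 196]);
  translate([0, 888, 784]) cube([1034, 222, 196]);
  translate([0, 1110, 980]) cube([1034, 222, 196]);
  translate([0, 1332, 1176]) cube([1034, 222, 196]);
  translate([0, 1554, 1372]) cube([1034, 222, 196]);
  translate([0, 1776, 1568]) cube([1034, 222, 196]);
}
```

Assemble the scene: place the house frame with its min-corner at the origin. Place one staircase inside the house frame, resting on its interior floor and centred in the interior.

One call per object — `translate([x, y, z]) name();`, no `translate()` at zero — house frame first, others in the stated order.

house_frame();
translate([1258, 1226, 0]) staircase();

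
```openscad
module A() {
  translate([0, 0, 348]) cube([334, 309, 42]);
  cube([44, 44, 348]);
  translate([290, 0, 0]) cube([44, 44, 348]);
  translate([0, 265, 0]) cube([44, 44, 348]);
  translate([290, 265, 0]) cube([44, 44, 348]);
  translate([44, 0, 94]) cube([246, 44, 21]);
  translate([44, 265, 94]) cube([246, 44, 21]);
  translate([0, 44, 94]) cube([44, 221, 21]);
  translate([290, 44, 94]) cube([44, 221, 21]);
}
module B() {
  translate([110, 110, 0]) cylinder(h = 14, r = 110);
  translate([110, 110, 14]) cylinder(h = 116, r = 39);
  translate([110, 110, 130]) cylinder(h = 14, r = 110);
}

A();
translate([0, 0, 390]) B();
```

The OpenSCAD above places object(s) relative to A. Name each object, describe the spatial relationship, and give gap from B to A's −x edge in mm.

The spool's min-x is at 0; the stool's min-x is 0; gap = 0 mm.

A is a stool. B is a spool. The spool is on top of the stool. The gap from the spool to the stool's −x edge is 0 mm.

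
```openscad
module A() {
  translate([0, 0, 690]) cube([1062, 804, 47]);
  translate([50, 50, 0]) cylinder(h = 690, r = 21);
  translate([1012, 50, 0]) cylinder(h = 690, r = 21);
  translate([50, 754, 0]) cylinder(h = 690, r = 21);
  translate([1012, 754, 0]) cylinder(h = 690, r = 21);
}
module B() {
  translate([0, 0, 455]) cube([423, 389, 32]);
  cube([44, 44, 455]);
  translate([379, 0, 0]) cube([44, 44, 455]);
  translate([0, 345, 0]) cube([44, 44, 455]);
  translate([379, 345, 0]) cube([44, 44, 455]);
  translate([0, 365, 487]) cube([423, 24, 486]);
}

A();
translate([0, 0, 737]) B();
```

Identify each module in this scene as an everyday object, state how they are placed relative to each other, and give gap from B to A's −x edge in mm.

The chair's min-x is at 0; the table's min-x is 0; gap = 0 mm.

A is a table. B is a chair. The chair is on top of the table. The gap from the chair to the table's −x edge is 0 mm.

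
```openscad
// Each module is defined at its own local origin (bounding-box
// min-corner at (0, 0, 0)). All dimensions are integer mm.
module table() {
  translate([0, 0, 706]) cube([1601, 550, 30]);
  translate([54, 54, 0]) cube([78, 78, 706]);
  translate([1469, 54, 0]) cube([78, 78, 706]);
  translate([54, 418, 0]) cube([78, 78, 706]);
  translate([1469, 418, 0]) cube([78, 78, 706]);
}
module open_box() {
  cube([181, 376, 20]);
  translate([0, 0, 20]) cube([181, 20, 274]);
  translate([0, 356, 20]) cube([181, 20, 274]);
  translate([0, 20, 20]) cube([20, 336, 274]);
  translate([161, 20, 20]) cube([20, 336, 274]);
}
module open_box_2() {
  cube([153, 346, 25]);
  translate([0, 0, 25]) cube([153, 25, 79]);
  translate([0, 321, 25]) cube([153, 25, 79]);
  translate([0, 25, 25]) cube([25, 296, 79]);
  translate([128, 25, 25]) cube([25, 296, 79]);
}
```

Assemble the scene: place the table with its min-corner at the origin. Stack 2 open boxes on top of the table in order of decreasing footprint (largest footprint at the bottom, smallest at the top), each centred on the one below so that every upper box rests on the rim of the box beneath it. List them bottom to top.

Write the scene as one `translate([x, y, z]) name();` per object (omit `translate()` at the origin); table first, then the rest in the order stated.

table();
translate([710, 87, 736]) open_box();
translate([724, 102, 1030]) open_box_2();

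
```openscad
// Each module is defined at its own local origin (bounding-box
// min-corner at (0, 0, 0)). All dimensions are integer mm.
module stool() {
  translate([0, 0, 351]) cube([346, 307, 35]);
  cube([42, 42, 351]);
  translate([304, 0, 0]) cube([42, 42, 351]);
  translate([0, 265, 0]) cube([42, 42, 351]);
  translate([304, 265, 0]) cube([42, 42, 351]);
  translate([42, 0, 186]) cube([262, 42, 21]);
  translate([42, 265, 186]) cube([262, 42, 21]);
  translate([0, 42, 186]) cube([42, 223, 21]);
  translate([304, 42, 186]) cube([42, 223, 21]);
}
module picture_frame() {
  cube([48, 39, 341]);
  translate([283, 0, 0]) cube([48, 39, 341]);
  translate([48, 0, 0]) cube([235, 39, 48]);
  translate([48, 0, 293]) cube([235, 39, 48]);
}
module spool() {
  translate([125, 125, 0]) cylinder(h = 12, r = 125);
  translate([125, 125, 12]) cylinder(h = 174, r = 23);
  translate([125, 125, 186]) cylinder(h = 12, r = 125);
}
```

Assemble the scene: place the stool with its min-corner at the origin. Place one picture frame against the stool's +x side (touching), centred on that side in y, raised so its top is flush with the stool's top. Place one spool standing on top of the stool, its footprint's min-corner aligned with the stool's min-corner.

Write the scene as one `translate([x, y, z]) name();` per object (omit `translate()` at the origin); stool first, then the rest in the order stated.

stool();
translate([346, 134, 45]) picture_frame();
translate([0, 0, 386]) spool();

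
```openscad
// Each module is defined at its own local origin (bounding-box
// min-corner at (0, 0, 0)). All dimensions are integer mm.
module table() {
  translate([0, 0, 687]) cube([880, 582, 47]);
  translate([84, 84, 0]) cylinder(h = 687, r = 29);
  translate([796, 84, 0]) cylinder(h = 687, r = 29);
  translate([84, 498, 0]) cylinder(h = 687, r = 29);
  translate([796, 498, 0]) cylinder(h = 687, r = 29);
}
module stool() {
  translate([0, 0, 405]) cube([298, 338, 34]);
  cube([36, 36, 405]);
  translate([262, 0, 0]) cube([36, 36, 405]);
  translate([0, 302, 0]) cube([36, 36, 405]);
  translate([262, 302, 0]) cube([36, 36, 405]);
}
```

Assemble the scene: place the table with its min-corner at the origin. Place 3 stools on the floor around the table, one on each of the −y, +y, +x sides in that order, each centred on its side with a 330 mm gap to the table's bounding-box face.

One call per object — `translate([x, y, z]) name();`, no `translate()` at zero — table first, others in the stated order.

table();
translate([291, -668, 0]) stool();
translate([291, 912, 0]) stool();
translate([1210, 122, 0]) stool();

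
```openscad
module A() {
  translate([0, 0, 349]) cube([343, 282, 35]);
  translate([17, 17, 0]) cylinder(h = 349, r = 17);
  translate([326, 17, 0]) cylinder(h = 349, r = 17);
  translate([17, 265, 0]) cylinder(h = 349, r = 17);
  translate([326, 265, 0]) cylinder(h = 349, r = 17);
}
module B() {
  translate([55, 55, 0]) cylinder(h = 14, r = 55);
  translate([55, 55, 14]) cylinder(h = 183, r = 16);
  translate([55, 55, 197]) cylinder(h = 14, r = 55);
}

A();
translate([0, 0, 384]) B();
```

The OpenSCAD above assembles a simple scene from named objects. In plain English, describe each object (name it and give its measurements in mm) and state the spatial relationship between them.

A is a simple wooden stool: a rectangular seat 343 mm (x) by 282 mm (y), 35 mm thick, top face at z = 384 mm, on four round legs, each 34 mm in diameter. The legs rest on z = 0, each leg's axis is inset half a diameter from the nearest pair of seat edges (so the leg's bounding box is flush with the corner).

B is a spool: two coaxial disc flanges of radius 55 mm and thickness 14 mm, joined by a core cylinder of radius 16 mm and height 183 mm. The lower flange rests on z = 0 and the three cylinders share a vertical axis.

The spool is on top of the stool.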